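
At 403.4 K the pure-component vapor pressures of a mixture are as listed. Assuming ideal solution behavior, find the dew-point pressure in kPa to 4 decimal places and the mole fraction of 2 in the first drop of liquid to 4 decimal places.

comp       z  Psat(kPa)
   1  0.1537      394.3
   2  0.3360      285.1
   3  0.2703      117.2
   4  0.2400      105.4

At the dew point ψ → 1, so Σzᵢ/Kᵢ = 1 with Kᵢ = Pᵢˢᵃᵗ/P ⇒ 1/P = Σzᵢ/Pᵢˢᵃᵗ.
1/P = 0.1537/394.3 + 0.3360/285.1 + 0.2703/117.2 + 0.2400/105.4 = 0.0061517 ⇒ P = 162.5569 kPa
xᵢ = zᵢP/Pᵢˢᵃᵗ ⇒ x_2 = 0.3360·162.5569/285.1 = 0.1916

Pdew = 162.5569 kPa, x_2 = 0.1916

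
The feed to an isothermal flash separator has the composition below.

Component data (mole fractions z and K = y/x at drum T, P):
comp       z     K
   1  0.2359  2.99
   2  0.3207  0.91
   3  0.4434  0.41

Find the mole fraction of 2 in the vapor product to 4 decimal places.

y_2 = 0.2976

Rachford–Rice: g(V/F) = Σ zᵢ(Kᵢ−1)/(1+V/F(Kᵢ−1)) = 0.
Feasibility: ΣzᵢKᵢ = 1.1790, Σzᵢ/Kᵢ = 1.5128 — both > 1, two phases present.
Iterate (Newton) starting at V/F = 0.37:
  V/F = 0.3700: g = -0.09415, g' = -0.5652 → V/F = 0.2034
  V/F = 0.2034: g = 0.00747, g' = -0.6754 → V/F = 0.2145
  V/F = 0.2145: g = 0.00006, g' = -0.6639 → V/F = 0.2146
Converged at V/F = 0.2146.
Compositions from xᵢ = zᵢ/(1+V/F(Kᵢ−1)), yᵢ = Kᵢxᵢ:
  1: x = 0.1653, y = 0.4943
  2: x = 0.3270, y = 0.2976
  3: x = 0.5077, y = 0.2081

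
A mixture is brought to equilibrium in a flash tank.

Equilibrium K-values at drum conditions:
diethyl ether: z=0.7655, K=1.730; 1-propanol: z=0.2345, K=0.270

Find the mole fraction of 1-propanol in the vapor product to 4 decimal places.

Material balance + equilibrium reduce to Σ zᵢ(Kᵢ−1)/(1+V/F(Kᵢ−1)) = 0.
Check two-phase: ΣzᵢKᵢ = 1.3876 > 1 and Σzᵢ/Kᵢ = 1.3110 > 1, so g(0) = 0.3876 > 0 and g(1) = -0.3110 < 0.
Binary case is linear: z₁(K₁−1)(1+V/F(K₂−1)) + z₂(K₂−1)(1+V/F(K₁−1)) = 0
⇒ V/F = [z₁(K₁−1)+z₂(K₂−1)] / [−(K₁−1)(K₂−1)] = 0.38763/0.53290 = 0.7274
Compositions from xᵢ = zᵢ/(1+V/F(Kᵢ−1)), yᵢ = Kᵢxᵢ:
  diethyl ether: x = 0.5000, y = 0.8650
  1-propanol: x = 0.5000, y = 0.1350

y_1-propanol = 0.1350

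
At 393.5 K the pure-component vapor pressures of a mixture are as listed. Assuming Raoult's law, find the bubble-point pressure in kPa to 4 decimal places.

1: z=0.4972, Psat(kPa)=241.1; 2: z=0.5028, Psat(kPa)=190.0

Pbub = 215.4069 kPa

At the bubble point ψ → 0, so ΣzᵢKᵢ = 1 with Kᵢ = Pᵢˢᵃᵗ/P ⇒ P = ΣzᵢPᵢˢᵃᵗ.
P = 0.4972·241.1 + 0.5028·190.0 = 215.4069 kPa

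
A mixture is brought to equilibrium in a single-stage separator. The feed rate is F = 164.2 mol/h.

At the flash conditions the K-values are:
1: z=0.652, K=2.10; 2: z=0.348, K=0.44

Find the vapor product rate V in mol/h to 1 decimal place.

V = 139.2 mol/h

Binary case is linear: z₁(K₁−1)(1+ψ(K₂−1)) + z₂(K₂−1)(1+ψ(K₁−1)) = 0
⇒ ψ = [z₁(K₁−1)+z₂(K₂−1)] / [−(K₁−1)(K₂−1)] = 0.5223/0.6160 = 0.848
Then V = ψ·F = 0.8479·164.2 = 139.2 mol/h and L = F − V = 25.0 mol/h.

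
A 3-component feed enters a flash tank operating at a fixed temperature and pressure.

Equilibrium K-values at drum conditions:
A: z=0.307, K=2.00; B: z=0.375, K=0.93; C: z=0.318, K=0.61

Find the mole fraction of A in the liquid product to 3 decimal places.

Material balance + equilibrium reduce to Σ zᵢ(Kᵢ−1)/(1+ψ(Kᵢ−1)) = 0.
Check two-phase: ΣzᵢKᵢ = 1.157 > 1 and Σzᵢ/Kᵢ = 1.078 > 1, so g(0) = 0.157 > 0 and g(1) = -0.078 < 0.
Newton–Raphson from ψ = 0.54:
  ψ = 0.540: g = 0.0150, g' = -0.209 → ψ = 0.612
  ψ = 0.612: g = 0.0002, g' = -0.204 → ψ = 0.613
Converged at ψ = 0.613.
Compositions from xᵢ = zᵢ/(1+ψ(Kᵢ−1)), yᵢ = Kᵢxᵢ:
  A: x = 0.190, y = 0.381
  B: x = 0.392, y = 0.364
  C: x = 0.418, y = 0.255

x_A = 0.190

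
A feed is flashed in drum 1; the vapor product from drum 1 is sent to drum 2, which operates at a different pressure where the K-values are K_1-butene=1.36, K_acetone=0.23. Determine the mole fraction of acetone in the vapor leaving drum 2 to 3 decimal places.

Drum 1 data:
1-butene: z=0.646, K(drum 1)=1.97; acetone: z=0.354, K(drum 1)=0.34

Drum 1:
Newton iteration, ψ₁⁰ = 0.63:
  ψ₁ = 0.630: g = -0.0110, g' = -0.686 → ψ₁ = 0.614
Converged at ψ₁ = 0.614.
Drum-1 compositions:
  1-butene: x = 0.405, y = 0.798
  acetone: x = 0.595, y = 0.202
Drum-2 feed = drum-1 vapor: z₂ = (0.7977, 0.2023).
Drum 2:
Binary case is linear: z₁(K₁−1)(1+ψ₂(K₂−1)) + z₂(K₂−1)(1+ψ₂(K₁−1)) = 0
⇒ ψ₂ = [z₁(K₁−1)+z₂(K₂−1)] / [−(K₁−1)(K₂−1)] = 0.1314/0.2772 = 0.474
  1-butene: x = 0.681, y = 0.927
  acetone: x = 0.319, y = 0.073

y_acetone (drum 2) = 0.073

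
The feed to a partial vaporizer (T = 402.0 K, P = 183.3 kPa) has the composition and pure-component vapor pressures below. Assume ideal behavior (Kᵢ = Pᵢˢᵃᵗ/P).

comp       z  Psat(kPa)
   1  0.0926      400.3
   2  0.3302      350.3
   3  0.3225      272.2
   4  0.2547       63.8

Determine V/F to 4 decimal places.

V/F = 0.7936

Raoult's law: Kᵢ = Pᵢˢᵃᵗ/P = Pᵢˢᵃᵗ/183.3.
  K_1 = 400.3/183.3 = 2.183852, K_2 = 350.3/183.3 = 1.911075, K_3 = 272.2/183.3 = 1.484997, K_4 = 63.8/183.3 = 0.348063
Rachford–Rice: g(V/F) = Σ zᵢ(Kᵢ−1)/(1+V/F(Kᵢ−1)) = 0.
Feasibility: ΣzᵢKᵢ = 1.4008, Σzᵢ/Kᵢ = 1.1641 — both > 1, two phases present.
Iterate (Newton) starting at V/F = 0.46:
  V/F = 0.4600: g = 0.17367, g' = -0.4621 → V/F = 0.8359
  V/F = 0.8359: g = -0.02771, g' = -0.6823 → V/F = 0.7952
  V/F = 0.7952: g = -0.00104, g' = -0.6329 → V/F = 0.7936
Converged at V/F = 0.7936.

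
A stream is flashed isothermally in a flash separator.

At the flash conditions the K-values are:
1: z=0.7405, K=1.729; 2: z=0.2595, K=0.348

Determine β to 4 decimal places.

Let β = V/F and solve Σ zᵢ(Kᵢ−1)/(1+β(Kᵢ−1)) = 0.
g(0) = ΣzᵢKᵢ − 1 = 0.3706 and g(1) = 1 − Σzᵢ/Kᵢ = -0.1740, so a root lies in (0, 1).
Iterate (Newton) starting at β = 0.5:
  β = 0.5000: g = 0.14459, g' = -0.4542 → β = 0.8183
  β = 0.8183: g = -0.02462, g' = -0.6614 → β = 0.7811
  β = 0.7811: g = -0.00083, g' = -0.6179 → β = 0.7798
Converged at β = 0.7798.

β = 0.7798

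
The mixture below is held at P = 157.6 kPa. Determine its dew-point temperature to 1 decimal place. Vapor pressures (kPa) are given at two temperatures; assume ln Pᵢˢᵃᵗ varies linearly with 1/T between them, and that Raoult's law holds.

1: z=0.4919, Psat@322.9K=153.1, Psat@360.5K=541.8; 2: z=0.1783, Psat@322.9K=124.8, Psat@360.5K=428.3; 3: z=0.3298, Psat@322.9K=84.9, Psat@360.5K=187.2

Dew-point temperature: Σzᵢ·P/Pᵢˢᵃᵗ(T) = 1. Interpolate ln Pᵢˢᵃᵗ = aᵢ + bᵢ/T.
  T = 322.9 K: ΣzᵢP/Pᵢˢᵃᵗ = 1.3437
  T = 360.5 K: ΣzᵢP/Pᵢˢᵃᵗ = 0.4863
  T = 341.7 K: ΣzᵢP/Pᵢˢᵃᵗ = 0.7809
  T = 332.3 K: ΣzᵢP/Pᵢˢᵃᵗ = 1.0146
  T = 337.0 K: ΣzᵢP/Pᵢˢᵃᵗ = 0.8881
  T = 334.6 K: ΣzᵢP/Pᵢˢᵃᵗ = 0.9500
Interpolating between 332.3 K and 334.6 K gives T ≈ 332.8 K.

T = 332.8 K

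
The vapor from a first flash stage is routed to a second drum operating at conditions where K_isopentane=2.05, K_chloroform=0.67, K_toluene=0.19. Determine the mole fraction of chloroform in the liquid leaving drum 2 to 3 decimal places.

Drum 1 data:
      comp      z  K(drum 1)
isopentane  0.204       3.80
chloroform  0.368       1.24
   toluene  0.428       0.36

x_chloroform (drum 2) = 0.444

Drum 1:
Rachford–Rice: g(ψ₁) = Σ zᵢ(Kᵢ−1)/(1+ψ₁(Kᵢ−1)) = 0.
Check two-phase: ΣzᵢKᵢ = 1.386 > 1 and Σzᵢ/Kᵢ = 1.539 > 1, so g(0) = 0.386 > 0 and g(1) = -0.539 < 0.
Newton–Raphson from ψ₁ = 0.7:
  ψ₁ = 0.700: g = -0.2276, g' = -0.773 → ψ₁ = 0.406
  ψ₁ = 0.406: g = -0.0221, g' = -0.688 → ψ₁ = 0.374
Converged at ψ₁ = 0.374.
Drum-1 compositions:
  isopentane: x = 0.100, y = 0.379
  chloroform: x = 0.338, y = 0.419
  toluene: x = 0.563, y = 0.203
Drum-2 feed = drum-1 vapor: z₂ = (0.3787, 0.4187, 0.2026).
Drum 2:
Rachford–Rice: g(ψ₂) = Σ zᵢ(Kᵢ−1)/(1+ψ₂(Kᵢ−1)) = 0.
Feasibility: ΣzᵢKᵢ = 1.095, Σzᵢ/Kᵢ = 1.876 — both > 1, two phases present.
Iterate (Newton) starting at ψ₂ = 0.45:
  ψ₂ = 0.450: g = -0.1504, g' = -0.585 → ψ₂ = 0.193
  ψ₂ = 0.193: g = -0.0112, g' = -0.527 → ψ₂ = 0.171
Converged at ψ₂ = 0.171.
  isopentane: x = 0.321, y = 0.658
  chloroform: x = 0.444, y = 0.297
  toluene: x = 0.235, y = 0.045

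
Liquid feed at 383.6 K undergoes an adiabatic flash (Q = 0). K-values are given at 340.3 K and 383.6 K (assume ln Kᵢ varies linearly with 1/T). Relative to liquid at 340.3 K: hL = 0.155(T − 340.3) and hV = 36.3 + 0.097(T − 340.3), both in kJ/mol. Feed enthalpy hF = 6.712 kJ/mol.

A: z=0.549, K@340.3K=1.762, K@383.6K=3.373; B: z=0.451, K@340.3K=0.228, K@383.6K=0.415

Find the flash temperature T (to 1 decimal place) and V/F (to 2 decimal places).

Adiabatic flash: solve Rachford–Rice at each trial T, then check hF = ψ·hV(T) + (1−ψ)·hL(T).
  T = 340.3 K: K = (1.762, 0.228), RR gives ψ = 0.119, H_out = 4.330 kJ/mol
  T = 383.6 K: K = (3.373, 0.415), RR gives ψ = 0.748, H_out = 31.999 kJ/mol
  T = 362.0 K: K = (2.488, 0.313), RR gives ψ = 0.496, H_out = 20.757 kJ/mol
  T = 351.1 K: K = (2.103, 0.268), RR gives ψ = 0.342, H_out = 13.859 kJ/mol
  T = 345.7 K: K = (1.928, 0.248), RR gives ψ = 0.244, H_out = 9.603 kJ/mol
  T = 343.0 K: K = (1.844, 0.238), RR gives ψ = 0.186, H_out = 7.127 kJ/mol
  T = 341.6 K: K = (1.801, 0.233), RR gives ψ = 0.152, H_out = 5.722 kJ/mol
Linear interpolation between T = 341.6 (H_out = 5.722) and T = 343.0 (H_out = 7.127) on hF = 6.712 gives T ≈ 342.6 K, at which ψ = 0.18.

T = 342.6 K, V/F = 0.18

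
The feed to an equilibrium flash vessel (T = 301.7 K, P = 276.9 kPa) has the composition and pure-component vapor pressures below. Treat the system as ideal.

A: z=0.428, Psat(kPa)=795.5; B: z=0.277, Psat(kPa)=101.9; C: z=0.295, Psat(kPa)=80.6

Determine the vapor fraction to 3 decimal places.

ψ = 0.331

Raoult's law: Kᵢ = Pᵢˢᵃᵗ/P = Pᵢˢᵃᵗ/276.9.
  K_A = 795.5/276.9 = 2.87288, K_B = 101.9/276.9 = 0.36800, K_C = 80.6/276.9 = 0.29108
Newton–Raphson from ψ = 0.5:
  ψ = 0.500: g = -0.1660, g' = -0.993 → ψ = 0.333
  ψ = 0.333: g = -0.0016, g' = -1.001 → ψ = 0.331
Converged at ψ = 0.331.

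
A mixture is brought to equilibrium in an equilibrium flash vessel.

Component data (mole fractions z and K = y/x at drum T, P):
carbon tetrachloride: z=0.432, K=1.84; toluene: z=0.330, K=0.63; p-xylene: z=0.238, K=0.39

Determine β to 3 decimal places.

Newton iteration, β⁰ = 0.41:
  β = 0.410: g = -0.0676, g' = -0.389 → β = 0.236
  β = 0.236: g = -0.0006, g' = -0.387 → β = 0.235
Converged at β = 0.235.

β = 0.235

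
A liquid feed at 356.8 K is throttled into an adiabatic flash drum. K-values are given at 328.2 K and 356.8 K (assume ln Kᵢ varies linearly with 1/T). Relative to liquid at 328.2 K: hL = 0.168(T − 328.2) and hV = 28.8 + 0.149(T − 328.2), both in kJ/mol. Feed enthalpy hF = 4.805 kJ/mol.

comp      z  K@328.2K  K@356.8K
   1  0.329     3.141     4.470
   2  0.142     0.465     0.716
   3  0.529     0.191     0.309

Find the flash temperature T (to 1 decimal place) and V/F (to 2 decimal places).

Adiabatic flash: solve Rachford–Rice at each trial T, then check hF = ψ·hV(T) + (1−ψ)·hL(T).
  T = 328.2 K: K = (3.141, 0.465, 0.191), RR gives ψ = 0.124, H_out = 3.562 kJ/mol
  T = 356.8 K: K = (4.470, 0.716, 0.309), RR gives ψ = 0.341, H_out = 14.441 kJ/mol
  T = 342.5 K: K = (3.775, 0.582, 0.245), RR gives ψ = 0.236, H_out = 9.138 kJ/mol
  T = 335.4 K: K = (3.452, 0.522, 0.217), RR gives ψ = 0.182, H_out = 6.439 kJ/mol
  T = 331.8 K: K = (3.295, 0.493, 0.204), RR gives ψ = 0.154, H_out = 5.024 kJ/mol
  T = 330.0 K: K = (3.217, 0.479, 0.197), RR gives ψ = 0.139, H_out = 4.300 kJ/mol
Linear interpolation between T = 330.0 (H_out = 4.300) and T = 331.8 (H_out = 5.024) on hF = 4.805 gives T ≈ 331.3 K, at which ψ = 0.15.

T = 331.3 K, V/F = 0.15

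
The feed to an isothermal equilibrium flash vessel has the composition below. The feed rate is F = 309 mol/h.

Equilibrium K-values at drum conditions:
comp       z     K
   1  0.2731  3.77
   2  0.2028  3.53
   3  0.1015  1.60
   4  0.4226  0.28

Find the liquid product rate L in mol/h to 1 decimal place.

Rachford–Rice: g(ψ) = Σ zᵢ(Kᵢ−1)/(1+ψ(Kᵢ−1)) = 0.
g(0) = ΣzᵢKᵢ − 1 = 1.0262 and g(1) = 1 − Σzᵢ/Kᵢ = -0.7026, so a root lies in (0, 1).
Newton–Raphson from ψ = 0.5:
  ψ = 0.5000: g = 0.11513, g' = -1.1779 → ψ = 0.5977
  ψ = 0.5977: g = -0.00026, g' = -1.1977 → ψ = 0.5975
Converged at ψ = 0.5975.
Then V = ψ·F = 0.5975·309 = 184.6 mol/h and L = F − V = 124.4 mol/h.

L = 124.4 mol/h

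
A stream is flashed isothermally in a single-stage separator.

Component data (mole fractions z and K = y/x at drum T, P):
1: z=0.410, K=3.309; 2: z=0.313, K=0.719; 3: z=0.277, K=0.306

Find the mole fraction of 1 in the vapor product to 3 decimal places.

y_1 = 0.596

Let ψ = V/F and solve Σ zᵢ(Kᵢ−1)/(1+ψ(Kᵢ−1)) = 0.
g(0) = ΣzᵢKᵢ − 1 = 0.666 and g(1) = 1 − Σzᵢ/Kᵢ = -0.464, so a root lies in (0, 1).
Newton–Raphson from ψ = 0.3:
  ψ = 0.300: g = 0.2204, g' = -1.005 → ψ = 0.519
  ψ = 0.519: g = 0.0270, g' = -0.812 → ψ = 0.553
Converged at ψ = 0.553.
Compositions from xᵢ = zᵢ/(1+ψ(Kᵢ−1)), yᵢ = Kᵢxᵢ:
  1: x = 0.180, y = 0.596
  2: x = 0.371, y = 0.266
  3: x = 0.449, y = 0.137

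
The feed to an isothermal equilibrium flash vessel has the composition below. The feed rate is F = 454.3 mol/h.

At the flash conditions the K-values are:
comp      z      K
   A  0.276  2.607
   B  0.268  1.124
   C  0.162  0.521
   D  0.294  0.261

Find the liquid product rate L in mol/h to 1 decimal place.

L = 344.9 mol/h

Material balance + equilibrium reduce to Σ zᵢ(Kᵢ−1)/(1+β(Kᵢ−1)) = 0.
g(0) = ΣzᵢKᵢ − 1 = 0.182 and g(1) = 1 − Σzᵢ/Kᵢ = -0.782, so a root lies in (0, 1).
Newton–Raphson from β = 0.5:
  β = 0.500: g = -0.1694, g' = -0.691 → β = 0.255
  β = 0.255: g = -0.0092, g' = -0.655 → β = 0.241
Converged at β = 0.241.
Then V = β·F = 0.2409·454.3 = 109.4 mol/h and L = F − V = 344.9 mol/h.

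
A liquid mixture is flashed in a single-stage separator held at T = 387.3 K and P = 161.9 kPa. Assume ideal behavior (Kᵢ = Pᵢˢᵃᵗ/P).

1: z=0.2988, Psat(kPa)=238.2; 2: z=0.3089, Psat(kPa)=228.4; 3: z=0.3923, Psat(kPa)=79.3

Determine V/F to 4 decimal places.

Raoult's law: Kᵢ = Pᵢˢᵃᵗ/P = Pᵢˢᵃᵗ/161.9.
  K_1 = 238.2/161.9 = 1.471279, K_2 = 228.4/161.9 = 1.410747, K_3 = 79.3/161.9 = 0.489809
Newton iteration, V/F⁰ = 0.5:
  V/F = 0.5000: g = -0.04946, g' = -0.2634 → V/F = 0.3122
  V/F = 0.3122: g = -0.00285, g' = -0.2358 → V/F = 0.3001
Converged at V/F = 0.3001.

V/F = 0.3001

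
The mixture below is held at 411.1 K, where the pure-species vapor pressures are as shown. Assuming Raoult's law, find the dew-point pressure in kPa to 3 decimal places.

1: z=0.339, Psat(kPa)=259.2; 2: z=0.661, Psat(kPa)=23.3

At the dew point ψ → 1, so Σzᵢ/Kᵢ = 1 with Kᵢ = Pᵢˢᵃᵗ/P ⇒ 1/P = Σzᵢ/Pᵢˢᵃᵗ.
1/P = 0.339/259.2 + 0.661/23.3 = 0.029677 ⇒ P = 33.696 kPa

Pdew = 33.696 kPa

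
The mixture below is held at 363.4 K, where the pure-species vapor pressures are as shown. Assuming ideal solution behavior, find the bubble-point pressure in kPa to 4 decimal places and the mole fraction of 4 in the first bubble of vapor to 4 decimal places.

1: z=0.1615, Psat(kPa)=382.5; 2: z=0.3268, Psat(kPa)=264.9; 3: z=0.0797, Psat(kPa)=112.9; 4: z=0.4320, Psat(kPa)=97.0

Pbub = 199.2452 kPa, y_4 = 0.2103

At the bubble point ψ → 0, so ΣzᵢKᵢ = 1 with Kᵢ = Pᵢˢᵃᵗ/P ⇒ P = ΣzᵢPᵢˢᵃᵗ.
P = 0.1615·382.5 + 0.3268·264.9 + 0.0797·112.9 + 0.4320·97.0 = 199.2452 kPa
yᵢ = zᵢPᵢˢᵃᵗ/P ⇒ y_4 = 0.4320·97.0/199.2452 = 0.2103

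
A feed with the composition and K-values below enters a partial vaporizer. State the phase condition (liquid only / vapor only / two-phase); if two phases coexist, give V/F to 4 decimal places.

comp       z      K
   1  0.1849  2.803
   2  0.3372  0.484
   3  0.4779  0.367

liquid only

ΣzᵢKᵢ = 0.8569; Σzᵢ/Kᵢ = 2.0648.
Since ΣzᵢKᵢ < 1 the mixture is below its bubble point — single liquid phase.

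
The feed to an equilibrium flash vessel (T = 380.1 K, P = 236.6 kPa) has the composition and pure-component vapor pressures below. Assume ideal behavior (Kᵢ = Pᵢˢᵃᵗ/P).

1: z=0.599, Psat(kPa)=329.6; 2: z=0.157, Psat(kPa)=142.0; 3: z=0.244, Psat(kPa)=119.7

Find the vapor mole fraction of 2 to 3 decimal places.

y_2 = 0.106

Raoult's law: Kᵢ = Pᵢˢᵃᵗ/P = Pᵢˢᵃᵗ/236.6.
  K_1 = 329.6/236.6 = 1.39307, K_2 = 142.0/236.6 = 0.60017, K_3 = 119.7/236.6 = 0.50592
Newton–Raphson from ψ = 0.33:
  ψ = 0.330: g = -0.0079, g' = -0.191 → ψ = 0.288
Converged at ψ = 0.288.
Compositions from xᵢ = zᵢ/(1+ψ(Kᵢ−1)), yᵢ = Kᵢxᵢ:
  1: x = 0.538, y = 0.750
  2: x = 0.177, y = 0.106
  3: x = 0.284, y = 0.144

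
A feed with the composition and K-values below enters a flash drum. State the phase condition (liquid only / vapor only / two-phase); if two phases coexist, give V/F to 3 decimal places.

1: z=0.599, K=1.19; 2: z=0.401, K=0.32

liquid only

ΣzᵢKᵢ = 0.841; Σzᵢ/Kᵢ = 1.756.
Since ΣzᵢKᵢ < 1 the mixture is below its bubble point — single liquid phase.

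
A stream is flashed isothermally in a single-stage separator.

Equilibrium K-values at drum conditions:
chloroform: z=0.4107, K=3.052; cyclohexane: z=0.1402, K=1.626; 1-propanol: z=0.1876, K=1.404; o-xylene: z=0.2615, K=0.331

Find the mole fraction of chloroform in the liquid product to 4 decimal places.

Newton–Raphson from V/F = 0.39:
  V/F = 0.3900: g = 0.36744, g' = -0.8062 → V/F = 0.8458
  V/F = 0.8458: g = 0.01901, g' = -0.8925 → V/F = 0.8671
  V/F = 0.8671: g = -0.00036, g' = -0.9275 → V/F = 0.8667
Converged at V/F = 0.8667.
Compositions from xᵢ = zᵢ/(1+V/F(Kᵢ−1)), yᵢ = Kᵢxᵢ:
  chloroform: x = 0.1478, y = 0.4511
  cyclohexane: x = 0.0909, y = 0.1478
  1-propanol: x = 0.1389, y = 0.1951
  o-xylene: x = 0.6223, y = 0.2060

x_chloroform = 0.1478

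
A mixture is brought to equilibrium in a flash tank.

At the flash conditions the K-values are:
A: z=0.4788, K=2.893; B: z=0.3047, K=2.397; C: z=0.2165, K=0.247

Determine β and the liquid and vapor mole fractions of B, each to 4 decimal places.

Newton iteration, β⁰ = 0.5:
  β = 0.5000: g = 0.45479, g' = -0.9747 → β = 0.9666
  β = 0.9666: g = -0.09756, g' = -1.9791 → β = 0.9173
  β = 0.9173: g = -0.00928, g' = -1.6266 → β = 0.9116
  β = 0.9116: g = -0.00009, g' = -1.5943 → β = 0.9115
Converged at β = 0.9115.
Compositions from xᵢ = zᵢ/(1+β(Kᵢ−1)), yᵢ = Kᵢxᵢ:
  A: x = 0.1757, y = 0.5082
  B: x = 0.1340, y = 0.3213
  C: x = 0.6903, y = 0.1705

β = 0.9115, x_B = 0.1340, y_B = 0.3213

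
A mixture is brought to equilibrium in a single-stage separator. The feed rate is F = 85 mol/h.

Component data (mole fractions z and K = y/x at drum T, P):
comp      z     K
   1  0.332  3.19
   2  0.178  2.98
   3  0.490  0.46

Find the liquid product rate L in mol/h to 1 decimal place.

L = 24.4 mol/h

Let ψ = V/F and solve Σ zᵢ(Kᵢ−1)/(1+ψ(Kᵢ−1)) = 0.
Feasibility: ΣzᵢKᵢ = 1.815, Σzᵢ/Kᵢ = 1.229 — both > 1, two phases present.
Newton iteration, ψ⁰ = 0.68:
  ψ = 0.680: g = 0.0242, g' = -0.741 → ψ = 0.713
Converged at ψ = 0.713.
Then V = ψ·F = 0.7126·85 = 60.6 mol/h and L = F − V = 24.4 mol/h.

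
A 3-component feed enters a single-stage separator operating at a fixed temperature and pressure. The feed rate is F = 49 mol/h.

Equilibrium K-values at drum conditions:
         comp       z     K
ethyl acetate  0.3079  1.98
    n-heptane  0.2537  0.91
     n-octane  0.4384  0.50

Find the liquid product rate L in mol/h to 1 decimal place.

Newton iteration, β⁰ = 0.34:
  β = 0.3400: g = -0.06132, g' = -0.3276 → β = 0.1528
  β = 0.1528: g = 0.00194, g' = -0.3543 → β = 0.1583
Converged at β = 0.1583.
Then V = β·F = 0.1583·49 = 7.8 mol/h and L = F − V = 41.2 mol/h.

L = 41.2 mol/h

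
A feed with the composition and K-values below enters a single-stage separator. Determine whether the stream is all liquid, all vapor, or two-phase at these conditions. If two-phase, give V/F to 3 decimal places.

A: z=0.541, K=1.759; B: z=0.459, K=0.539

two-phase, V/F = 0.569

ΣzᵢKᵢ = 1.199; Σzᵢ/Kᵢ = 1.159.
Both exceed 1, so a two-phase solution exists.
Material balance + equilibrium reduce to Σ zᵢ(Kᵢ−1)/(1+ψ(Kᵢ−1)) = 0.
Binary case is linear: z₁(K₁−1)(1+ψ(K₂−1)) + z₂(K₂−1)(1+ψ(K₁−1)) = 0
⇒ ψ = [z₁(K₁−1)+z₂(K₂−1)] / [−(K₁−1)(K₂−1)] = 0.1990/0.3499 = 0.569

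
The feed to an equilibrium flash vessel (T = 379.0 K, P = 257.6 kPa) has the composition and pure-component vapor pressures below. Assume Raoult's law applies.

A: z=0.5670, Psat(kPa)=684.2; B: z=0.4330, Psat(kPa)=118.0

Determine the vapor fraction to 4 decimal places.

Raoult's law: Kᵢ = Pᵢˢᵃᵗ/P = Pᵢˢᵃᵗ/257.6.
  K_A = 684.2/257.6 = 2.656056, K_B = 118.0/257.6 = 0.458075
Material balance + equilibrium reduce to Σ zᵢ(Kᵢ−1)/(1+ψ(Kᵢ−1)) = 0.
Check two-phase: ΣzᵢKᵢ = 1.7043 > 1 and Σzᵢ/Kᵢ = 1.1587 > 1, so g(0) = 0.7043 > 0 and g(1) = -0.1587 < 0.
Newton–Raphson from ψ = 0.52:
  ψ = 0.5200: g = 0.17779, g' = -0.6955 → ψ = 0.7756
  ψ = 0.7756: g = 0.00620, g' = -0.6764 → ψ = 0.7848
Converged at ψ = 0.7848.

ψ = 0.7848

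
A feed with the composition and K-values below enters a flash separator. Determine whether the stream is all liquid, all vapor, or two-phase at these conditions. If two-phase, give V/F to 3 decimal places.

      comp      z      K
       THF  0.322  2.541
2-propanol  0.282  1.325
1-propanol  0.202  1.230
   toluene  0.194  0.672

all vapor

ΣzᵢKᵢ = 1.571; Σzᵢ/Kᵢ = 0.792.
Since Σzᵢ/Kᵢ < 1 the mixture is above its dew point — single vapor phase.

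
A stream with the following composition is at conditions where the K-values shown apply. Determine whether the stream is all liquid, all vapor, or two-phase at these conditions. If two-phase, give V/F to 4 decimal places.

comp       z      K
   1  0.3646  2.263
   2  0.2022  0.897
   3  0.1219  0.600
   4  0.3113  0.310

two-phase, V/F = 0.2758

ΣzᵢKᵢ = 1.1761; Σzᵢ/Kᵢ = 1.5939.
Both exceed 1, so a two-phase solution exists.
Material balance + equilibrium reduce to Σ zᵢ(Kᵢ−1)/(1+ψ(Kᵢ−1)) = 0.
Newton–Raphson from ψ = 0.46:
  ψ = 0.4600: g = -0.10502, g' = -0.5824 → ψ = 0.2797
  ψ = 0.2797: g = -0.00222, g' = -0.5722 → ψ = 0.2758
Converged at ψ = 0.2758.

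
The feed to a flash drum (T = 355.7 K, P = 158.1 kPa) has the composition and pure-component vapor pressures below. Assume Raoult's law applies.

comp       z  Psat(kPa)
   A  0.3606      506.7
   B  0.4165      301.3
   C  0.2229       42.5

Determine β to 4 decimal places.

β = 0.8982

Raoult's law: Kᵢ = Pᵢˢᵃᵗ/P = Pᵢˢᵃᵗ/158.1.
  K_A = 506.7/158.1 = 3.204934, K_B = 301.3/158.1 = 1.905756, K_C = 42.5/158.1 = 0.268817
Newton iteration, β⁰ = 0.5:
  β = 0.5000: g = 0.38093, g' = -0.8546 → β = 0.9458
  β = 0.9458: g = -0.06744, g' = -1.5356 → β = 0.9018
  β = 0.9018: g = -0.00483, g' = -1.3271 → β = 0.8982
Converged at β = 0.8982.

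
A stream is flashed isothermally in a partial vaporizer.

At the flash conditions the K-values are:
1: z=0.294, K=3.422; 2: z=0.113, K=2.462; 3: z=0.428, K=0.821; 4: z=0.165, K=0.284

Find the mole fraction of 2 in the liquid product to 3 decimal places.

Rachford–Rice: g(V/F) = Σ zᵢ(Kᵢ−1)/(1+V/F(Kᵢ−1)) = 0.
Check two-phase: ΣzᵢKᵢ = 1.683 > 1 and Σzᵢ/Kᵢ = 1.234 > 1, so g(0) = 0.683 > 0 and g(1) = -0.234 < 0.
Iterate (Newton) starting at V/F = 0.5:
  V/F = 0.500: g = 0.1493, g' = -0.655 → V/F = 0.728
  V/F = 0.728: g = 0.0029, g' = -0.670 → V/F = 0.732
Converged at V/F = 0.732.
Compositions from xᵢ = zᵢ/(1+V/F(Kᵢ−1)), yᵢ = Kᵢxᵢ:
  1: x = 0.106, y = 0.363
  2: x = 0.055, y = 0.134
  3: x = 0.493, y = 0.404
  4: x = 0.347, y = 0.099

x_2 = 0.055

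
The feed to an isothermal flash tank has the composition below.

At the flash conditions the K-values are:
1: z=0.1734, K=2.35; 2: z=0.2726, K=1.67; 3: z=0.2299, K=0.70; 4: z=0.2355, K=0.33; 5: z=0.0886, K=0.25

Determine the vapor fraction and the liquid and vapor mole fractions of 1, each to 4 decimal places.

Material balance + equilibrium reduce to Σ zᵢ(Kᵢ−1)/(1+ψ(Kᵢ−1)) = 0.
Feasibility: ΣzᵢKᵢ = 1.1235, Σzᵢ/Kᵢ = 1.6335 — both > 1, two phases present.
Newton–Raphson from ψ = 0.63:
  ψ = 0.6300: g = -0.22911, g' = -0.6799 → ψ = 0.2930
  ψ = 0.2930: g = -0.03671, g' = -0.5182 → ψ = 0.2222
  ψ = 0.2222: g = 0.00004, g' = -0.5212 → ψ = 0.2223
Converged at ψ = 0.2223.
Compositions from xᵢ = zᵢ/(1+ψ(Kᵢ−1)), yᵢ = Kᵢxᵢ:
  1: x = 0.1334, y = 0.3134
  2: x = 0.2373, y = 0.3962
  3: x = 0.2463, y = 0.1724
  4: x = 0.2767, y = 0.0913
  5: x = 0.1063, y = 0.0266

ψ = 0.2223, x_1 = 0.1334, y_1 = 0.3134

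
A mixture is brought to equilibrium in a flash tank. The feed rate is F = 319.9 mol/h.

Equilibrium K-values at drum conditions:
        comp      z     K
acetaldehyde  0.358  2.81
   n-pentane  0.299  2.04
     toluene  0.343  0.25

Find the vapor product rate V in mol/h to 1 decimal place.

V = 202.4 mol/h

Rachford–Rice: g(V/F) = Σ zᵢ(Kᵢ−1)/(1+V/F(Kᵢ−1)) = 0.
g(0) = ΣzᵢKᵢ − 1 = 0.702 and g(1) = 1 − Σzᵢ/Kᵢ = -0.646, so a root lies in (0, 1).
Newton–Raphson from V/F = 0.47:
  V/F = 0.470: g = 0.1617, g' = -0.949 → V/F = 0.640
  V/F = 0.640: g = -0.0083, g' = -1.083 → V/F = 0.633
Converged at V/F = 0.633.
Then V = V/F·F = 0.6328·319.9 = 202.4 mol/h and L = F − V = 117.5 mol/h.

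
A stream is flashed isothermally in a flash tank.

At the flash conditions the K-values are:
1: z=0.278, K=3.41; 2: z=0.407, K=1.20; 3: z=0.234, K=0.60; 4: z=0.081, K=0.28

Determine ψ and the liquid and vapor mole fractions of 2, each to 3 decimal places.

ψ = 0.845, x_2 = 0.348, y_2 = 0.418

Let ψ = V/F and solve Σ zᵢ(Kᵢ−1)/(1+ψ(Kᵢ−1)) = 0.
Check two-phase: ΣzᵢKᵢ = 1.599 > 1 and Σzᵢ/Kᵢ = 1.100 > 1, so g(0) = 0.599 > 0 and g(1) = -0.100 < 0.
Newton–Raphson from ψ = 0.68:
  ψ = 0.680: g = 0.0827, g' = -0.476 → ψ = 0.854
  ψ = 0.854: g = -0.0048, g' = -0.554 → ψ = 0.845
Converged at ψ = 0.845.
Compositions from xᵢ = zᵢ/(1+ψ(Kᵢ−1)), yᵢ = Kᵢxᵢ:
  1: x = 0.092, y = 0.312
  2: x = 0.348, y = 0.418
  3: x = 0.353, y = 0.212
  4: x = 0.207, y = 0.058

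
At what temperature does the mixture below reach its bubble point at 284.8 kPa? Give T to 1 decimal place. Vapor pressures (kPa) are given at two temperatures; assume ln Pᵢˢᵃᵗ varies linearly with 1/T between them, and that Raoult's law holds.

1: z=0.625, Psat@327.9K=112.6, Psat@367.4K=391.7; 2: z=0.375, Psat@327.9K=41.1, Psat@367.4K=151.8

T = 365.4 K

Bubble-point temperature: ΣzᵢPᵢˢᵃᵗ(T) = P. Interpolate ln Pᵢˢᵃᵗ = aᵢ + bᵢ/T.
  T = 327.9 K: ΣzᵢPᵢˢᵃᵗ = 85.79 kPa
  T = 367.4 K: ΣzᵢPᵢˢᵃᵗ = 301.74 kPa
  T = 347.6 K: ΣzᵢPᵢˢᵃᵗ = 166.47 kPa
  T = 357.5 K: ΣzᵢPᵢˢᵃᵗ = 225.97 kPa
  T = 362.4 K: ΣzᵢPᵢˢᵃᵗ = 261.25 kPa
  T = 364.9 K: ΣzᵢPᵢˢᵃᵗ = 280.90 kPa
Interpolating between 364.9 K and 367.4 K gives T ≈ 365.4 K.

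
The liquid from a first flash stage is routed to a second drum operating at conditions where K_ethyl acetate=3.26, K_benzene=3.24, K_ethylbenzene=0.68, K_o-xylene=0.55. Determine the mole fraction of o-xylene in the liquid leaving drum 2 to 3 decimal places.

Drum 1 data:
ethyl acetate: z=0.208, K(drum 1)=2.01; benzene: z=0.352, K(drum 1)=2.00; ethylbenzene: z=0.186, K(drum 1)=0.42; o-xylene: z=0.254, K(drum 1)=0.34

x_o-xylene (drum 2) = 0.525

Drum 1:
Newton–Raphson from ψ₁ = 0.5:
  ψ₁ = 0.500: g = -0.0279, g' = -0.621 → ψ₁ = 0.455
Converged at ψ₁ = 0.455.
Drum-1 compositions:
  ethyl acetate: x = 0.143, y = 0.287
  benzene: x = 0.242, y = 0.484
  ethylbenzene: x = 0.253, y = 0.106
  o-xylene: x = 0.363, y = 0.123
Drum-2 feed = drum-1 liquid: z₂ = (0.1426, 0.2420, 0.2526, 0.3629).
Drum 2:
Material balance + equilibrium reduce to Σ zᵢ(Kᵢ−1)/(1+ψ₂(Kᵢ−1)) = 0.
Check two-phase: ΣzᵢKᵢ = 1.620 > 1 and Σzᵢ/Kᵢ = 1.150 > 1, so g(0) = 0.620 > 0 and g(1) = -0.150 < 0.
Newton–Raphson from ψ₂ = 0.69:
  ψ₂ = 0.690: g = -0.0017, g' = -0.496 → ψ₂ = 0.687
Converged at ψ₂ = 0.687.
  ethyl acetate: x = 0.056, y = 0.182
  benzene: x = 0.095, y = 0.309
  ethylbenzene: x = 0.324, y = 0.220
  o-xylene: x = 0.525, y = 0.289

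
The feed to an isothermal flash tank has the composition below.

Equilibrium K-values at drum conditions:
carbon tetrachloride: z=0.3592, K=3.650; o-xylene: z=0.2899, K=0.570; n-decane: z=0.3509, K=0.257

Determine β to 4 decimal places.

β = 0.3453

Rachford–Rice: g(β) = Σ zᵢ(Kᵢ−1)/(1+β(Kᵢ−1)) = 0.
Feasibility: ΣzᵢKᵢ = 1.5665, Σzᵢ/Kᵢ = 1.9724 — both > 1, two phases present.
Newton iteration, β⁰ = 0.5:
  β = 0.5000: g = -0.16421, g' = -1.0440 → β = 0.3427
  β = 0.3427: g = 0.00285, g' = -1.1152 → β = 0.3453
Converged at β = 0.3453.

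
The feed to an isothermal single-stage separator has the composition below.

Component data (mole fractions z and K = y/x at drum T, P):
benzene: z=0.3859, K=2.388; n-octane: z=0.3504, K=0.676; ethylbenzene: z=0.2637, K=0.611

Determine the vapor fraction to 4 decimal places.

Let ψ = V/F and solve Σ zᵢ(Kᵢ−1)/(1+ψ(Kᵢ−1)) = 0.
Check two-phase: ΣzᵢKᵢ = 1.3195 > 1 and Σzᵢ/Kᵢ = 1.1115 > 1, so g(0) = 0.3195 > 0 and g(1) = -0.1115 < 0.
Newton–Raphson from ψ = 0.5:
  ψ = 0.5000: g = 0.05337, g' = -0.3730 → ψ = 0.6431
  ψ = 0.6431: g = 0.00280, g' = -0.3372 → ψ = 0.6514
Converged at ψ = 0.6514.

ψ = 0.6514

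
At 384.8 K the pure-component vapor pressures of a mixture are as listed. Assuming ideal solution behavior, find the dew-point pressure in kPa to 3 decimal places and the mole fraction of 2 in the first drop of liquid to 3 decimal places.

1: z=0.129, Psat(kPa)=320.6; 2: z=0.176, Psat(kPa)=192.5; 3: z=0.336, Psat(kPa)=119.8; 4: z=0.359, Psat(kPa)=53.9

Pdew = 92.749 kPa, x_2 = 0.085

At the dew point ψ → 1, so Σzᵢ/Kᵢ = 1 with Kᵢ = Pᵢˢᵃᵗ/P ⇒ 1/P = Σzᵢ/Pᵢˢᵃᵗ.
1/P = 0.129/320.6 + 0.176/192.5 + 0.336/119.8 + 0.359/53.9 = 0.010782 ⇒ P = 92.749 kPa
xᵢ = zᵢP/Pᵢˢᵃᵗ ⇒ x_2 = 0.176·92.749/192.5 = 0.085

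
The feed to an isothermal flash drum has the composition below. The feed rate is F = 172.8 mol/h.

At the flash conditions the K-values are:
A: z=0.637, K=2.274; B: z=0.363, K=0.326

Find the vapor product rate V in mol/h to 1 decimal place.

Material balance + equilibrium reduce to Σ zᵢ(Kᵢ−1)/(1+ψ(Kᵢ−1)) = 0.
g(0) = ΣzᵢKᵢ − 1 = 0.567 and g(1) = 1 − Σzᵢ/Kᵢ = -0.394, so a root lies in (0, 1).
Binary case is linear: z₁(K₁−1)(1+ψ(K₂−1)) + z₂(K₂−1)(1+ψ(K₁−1)) = 0
⇒ ψ = [z₁(K₁−1)+z₂(K₂−1)] / [−(K₁−1)(K₂−1)] = 0.5669/0.8587 = 0.660
Then V = ψ·F = 0.6602·172.8 = 114.1 mol/h and L = F − V = 58.7 mol/h.

V = 114.1 mol/h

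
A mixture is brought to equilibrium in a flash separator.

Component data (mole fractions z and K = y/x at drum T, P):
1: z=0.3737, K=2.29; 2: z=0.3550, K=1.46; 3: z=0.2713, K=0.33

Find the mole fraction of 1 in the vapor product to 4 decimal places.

Rachford–Rice: g(V/F) = Σ zᵢ(Kᵢ−1)/(1+V/F(Kᵢ−1)) = 0.
Check two-phase: ΣzᵢKᵢ = 1.4636 > 1 and Σzᵢ/Kᵢ = 1.2285 > 1, so g(0) = 0.4636 > 0 and g(1) = -0.2285 < 0.
Iterate (Newton) starting at V/F = 0.33:
  V/F = 0.3300: g = 0.24654, g' = -0.5633 → V/F = 0.7677
  V/F = 0.7677: g = -0.01137, g' = -0.7143 → V/F = 0.7517
  V/F = 0.7517: g = -0.00015, g' = -0.6961 → V/F = 0.7515
Converged at V/F = 0.7515.
Compositions from xᵢ = zᵢ/(1+V/F(Kᵢ−1)), yᵢ = Kᵢxᵢ:
  1: x = 0.1897, y = 0.4345
  2: x = 0.2638, y = 0.3852
  3: x = 0.5465, y = 0.1803

y_1 = 0.4345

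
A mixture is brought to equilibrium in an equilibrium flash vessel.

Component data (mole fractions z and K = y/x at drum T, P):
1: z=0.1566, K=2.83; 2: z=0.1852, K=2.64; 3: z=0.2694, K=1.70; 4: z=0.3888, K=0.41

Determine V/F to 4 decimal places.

Material balance + equilibrium reduce to Σ zᵢ(Kᵢ−1)/(1+V/F(Kᵢ−1)) = 0.
Check two-phase: ΣzᵢKᵢ = 1.5495 > 1 and Σzᵢ/Kᵢ = 1.2323 > 1, so g(0) = 0.5495 > 0 and g(1) = -0.2323 < 0.
Newton iteration, V/F⁰ = 0.5:
  V/F = 0.5000: g = 0.13084, g' = -0.6381 → V/F = 0.7050
  V/F = 0.7050: g = -0.00053, g' = -0.6631 → V/F = 0.7043
Converged at V/F = 0.7043.

V/F = 0.7043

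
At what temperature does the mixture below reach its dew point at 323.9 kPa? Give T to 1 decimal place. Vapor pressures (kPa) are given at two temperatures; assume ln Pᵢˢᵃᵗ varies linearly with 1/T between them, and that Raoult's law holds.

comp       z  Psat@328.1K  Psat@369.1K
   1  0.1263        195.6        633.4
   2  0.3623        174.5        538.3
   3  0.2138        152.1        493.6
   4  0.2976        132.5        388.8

T = 353.4 K

Dew-point temperature: Σzᵢ·P/Pᵢˢᵃᵗ(T) = 1. Interpolate ln Pᵢˢᵃᵗ = aᵢ + bᵢ/T.
  T = 328.1 K: ΣzᵢP/Pᵢˢᵃᵗ = 2.0644
  T = 369.1 K: ΣzᵢP/Pᵢˢᵃᵗ = 0.6708
  T = 348.6 K: ΣzᵢP/Pᵢˢᵃᵗ = 1.1383
  T = 358.9 K: ΣzᵢP/Pᵢˢᵃᵗ = 0.8661
  T = 353.8 K: ΣzᵢP/Pᵢˢᵃᵗ = 0.9896
  T = 351.2 K: ΣzᵢP/Pᵢˢᵃᵗ = 1.0608
Interpolating between 351.2 K and 353.8 K gives T ≈ 353.4 K.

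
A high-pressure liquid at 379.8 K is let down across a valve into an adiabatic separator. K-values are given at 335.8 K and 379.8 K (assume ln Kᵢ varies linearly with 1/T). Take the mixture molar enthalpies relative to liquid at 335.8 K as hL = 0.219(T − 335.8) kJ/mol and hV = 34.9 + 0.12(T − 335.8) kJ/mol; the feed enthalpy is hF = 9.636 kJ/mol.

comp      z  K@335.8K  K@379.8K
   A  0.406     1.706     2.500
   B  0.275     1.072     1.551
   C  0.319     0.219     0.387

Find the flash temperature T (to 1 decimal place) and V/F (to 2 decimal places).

Adiabatic flash: solve Rachford–Rice at each trial T, then check hF = ψ·hV(T) + (1−ψ)·hL(T).
  T = 335.8 K: K = (1.706, 1.072, 0.219), RR gives ψ = 0.142, H_out = 4.948 kJ/mol
  T = 379.8 K: K = (2.500, 1.551, 0.387), RR gives ψ = 0.797, H_out = 33.994 kJ/mol
  T = 357.8 K: K = (2.090, 1.304, 0.296), RR gives ψ = 0.521, H_out = 21.863 kJ/mol
  T = 346.8 K: K = (1.894, 1.186, 0.256), RR gives ψ = 0.357, H_out = 14.477 kJ/mol
  T = 341.3 K: K = (1.799, 1.129, 0.237), RR gives ψ = 0.258, H_out = 10.081 kJ/mol
  T = 338.6 K: K = (1.753, 1.101, 0.228), RR gives ψ = 0.204, H_out = 7.670 kJ/mol
  T = 340.0 K: K = (1.777, 1.115, 0.233), RR gives ψ = 0.233, H_out = 8.944 kJ/mol
Linear interpolation between T = 340.0 (H_out = 8.944) and T = 341.3 (H_out = 10.081) on hF = 9.636 gives T ≈ 340.8 K, at which ψ = 0.25.

T = 340.8 K, V/F = 0.25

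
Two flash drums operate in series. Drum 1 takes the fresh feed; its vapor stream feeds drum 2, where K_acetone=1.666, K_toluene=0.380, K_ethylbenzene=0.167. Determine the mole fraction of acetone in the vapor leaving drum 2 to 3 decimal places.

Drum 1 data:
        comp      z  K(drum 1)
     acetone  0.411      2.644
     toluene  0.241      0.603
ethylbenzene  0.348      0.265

Drum 1:
Rachford–Rice: g(ψ₁) = Σ zᵢ(Kᵢ−1)/(1+ψ₁(Kᵢ−1)) = 0.
g(0) = ΣzᵢKᵢ − 1 = 0.324 and g(1) = 1 − Σzᵢ/Kᵢ = -0.868, so a root lies in (0, 1).
Iterate (Newton) starting at ψ₁ = 0.58:
  ψ₁ = 0.580: g = -0.2243, g' = -0.926 → ψ₁ = 0.338
  ψ₁ = 0.338: g = -0.0164, g' = -0.843 → ψ₁ = 0.318
Converged at ψ₁ = 0.318.
Drum-1 compositions:
  acetone: x = 0.270, y = 0.713
  toluene: x = 0.276, y = 0.166
  ethylbenzene: x = 0.454, y = 0.120
Drum-2 feed = drum-1 vapor: z₂ = (0.7132, 0.1664, 0.1204).
Drum 2:
Material balance + equilibrium reduce to Σ zᵢ(Kᵢ−1)/(1+ψ₂(Kᵢ−1)) = 0.
Check two-phase: ΣzᵢKᵢ = 1.272 > 1 and Σzᵢ/Kᵢ = 1.587 > 1, so g(0) = 0.272 > 0 and g(1) = -0.587 < 0.
Newton iteration, ψ₂⁰ = 0.5:
  ψ₂ = 0.500: g = 0.0350, g' = -0.558 → ψ₂ = 0.563
  ψ₂ = 0.563: g = -0.0017, g' = -0.614 → ψ₂ = 0.560
Converged at ψ₂ = 0.560.
  acetone: x = 0.519, y = 0.865
  toluene: x = 0.255, y = 0.097
  ethylbenzene: x = 0.226, y = 0.038

y_acetone (drum 2) = 0.865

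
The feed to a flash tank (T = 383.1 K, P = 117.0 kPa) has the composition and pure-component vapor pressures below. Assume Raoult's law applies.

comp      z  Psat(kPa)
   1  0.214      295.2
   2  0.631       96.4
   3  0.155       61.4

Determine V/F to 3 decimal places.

V/F = 0.371

Raoult's law: Kᵢ = Pᵢˢᵃᵗ/P = Pᵢˢᵃᵗ/117.0.
  K_1 = 295.2/117.0 = 2.52308, K_2 = 96.4/117.0 = 0.82393, K_3 = 61.4/117.0 = 0.52479
Material balance + equilibrium reduce to Σ zᵢ(Kᵢ−1)/(1+V/F(Kᵢ−1)) = 0.
Check two-phase: ΣzᵢKᵢ = 1.141 > 1 and Σzᵢ/Kᵢ = 1.146 > 1, so g(0) = 0.141 > 0 and g(1) = -0.146 < 0.
Newton–Raphson from V/F = 0.5:
  V/F = 0.500: g = -0.0334, g' = -0.244 → V/F = 0.363
  V/F = 0.363: g = 0.0022, g' = -0.279 → V/F = 0.371
Converged at V/F = 0.371.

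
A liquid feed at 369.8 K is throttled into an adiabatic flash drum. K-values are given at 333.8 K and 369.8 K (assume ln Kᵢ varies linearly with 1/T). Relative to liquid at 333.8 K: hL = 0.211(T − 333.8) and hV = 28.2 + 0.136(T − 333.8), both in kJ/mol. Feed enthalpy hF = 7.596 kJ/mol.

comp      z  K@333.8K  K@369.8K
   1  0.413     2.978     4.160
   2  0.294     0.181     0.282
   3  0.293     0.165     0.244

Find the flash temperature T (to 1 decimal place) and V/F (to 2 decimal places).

T = 339.1 K, V/F = 0.23

Adiabatic flash: solve Rachford–Rice at each trial T, then check hF = ψ·hV(T) + (1−ψ)·hL(T).
  T = 333.8 K: K = (2.978, 0.181, 0.165), RR gives ψ = 0.203, H_out = 5.714 kJ/mol
  T = 369.8 K: K = (4.160, 0.282, 0.244), RR gives ψ = 0.375, H_out = 17.146 kJ/mol
  T = 351.8 K: K = (3.550, 0.229, 0.203), RR gives ψ = 0.296, H_out = 11.753 kJ/mol
  T = 342.8 K: K = (3.259, 0.204, 0.183), RR gives ψ = 0.252, H_out = 8.844 kJ/mol
  T = 338.3 K: K = (3.117, 0.192, 0.174), RR gives ψ = 0.228, H_out = 7.312 kJ/mol
  T = 340.6 K: K = (3.189, 0.198, 0.179), RR gives ψ = 0.241, H_out = 8.103 kJ/mol
Linear interpolation between T = 338.3 (H_out = 7.312) and T = 340.6 (H_out = 8.103) on hF = 7.596 gives T ≈ 339.1 K, at which ψ = 0.23.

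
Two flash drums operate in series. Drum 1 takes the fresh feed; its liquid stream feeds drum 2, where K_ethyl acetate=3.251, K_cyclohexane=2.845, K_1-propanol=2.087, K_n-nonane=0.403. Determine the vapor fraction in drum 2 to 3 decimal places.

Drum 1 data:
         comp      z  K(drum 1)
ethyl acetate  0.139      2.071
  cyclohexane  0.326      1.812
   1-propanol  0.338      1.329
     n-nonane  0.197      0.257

Drum 1:
Material balance + equilibrium reduce to Σ zᵢ(Kᵢ−1)/(1+ψ₁(Kᵢ−1)) = 0.
Feasibility: ΣzᵢKᵢ = 1.378, Σzᵢ/Kᵢ = 1.268 — both > 1, two phases present.
Newton–Raphson from ψ₁ = 0.5:
  ψ₁ = 0.500: g = 0.1478, g' = -0.479 → ψ₁ = 0.809
  ψ₁ = 0.809: g = -0.0394, g' = -0.830 → ψ₁ = 0.761
  ψ₁ = 0.761: g = -0.0025, g' = -0.730 → ψ₁ = 0.758
Converged at ψ₁ = 0.758.
Drum-1 compositions:
  ethyl acetate: x = 0.077, y = 0.159
  cyclohexane: x = 0.202, y = 0.366
  1-propanol: x = 0.271, y = 0.360
  n-nonane: x = 0.451, y = 0.116
Drum-2 feed = drum-1 liquid: z₂ = (0.0767, 0.2018, 0.2705, 0.4509).
Drum 2:
Rachford–Rice: g(ψ₂) = Σ zᵢ(Kᵢ−1)/(1+ψ₂(Kᵢ−1)) = 0.
Feasibility: ΣzᵢKᵢ = 1.570, Σzᵢ/Kᵢ = 1.343 — both > 1, two phases present.
Iterate (Newton) starting at ψ₂ = 0.7:
  ψ₂ = 0.700: g = -0.0659, g' = -0.767 → ψ₂ = 0.614
  ψ₂ = 0.614: g = -0.0016, g' = -0.735 → ψ₂ = 0.612
Converged at ψ₂ = 0.612.
  ethyl acetate: x = 0.032, y = 0.105
  cyclohexane: x = 0.095, y = 0.270
  1-propanol: x = 0.162, y = 0.339
  n-nonane: x = 0.710, y = 0.286

V/F (drum 2) = 0.612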